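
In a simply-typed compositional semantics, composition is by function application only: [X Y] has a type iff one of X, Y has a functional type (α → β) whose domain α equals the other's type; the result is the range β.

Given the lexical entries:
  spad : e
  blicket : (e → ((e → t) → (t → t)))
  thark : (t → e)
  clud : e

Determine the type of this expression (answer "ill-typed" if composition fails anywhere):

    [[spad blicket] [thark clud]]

ill-typed

[spad blicket]: blicket is (e → ((e → t) → (t → t))), spad is e; result ((e → t) → (t → t)).
[thark clud]: (t → e) and e cannot combine by function application — type clash.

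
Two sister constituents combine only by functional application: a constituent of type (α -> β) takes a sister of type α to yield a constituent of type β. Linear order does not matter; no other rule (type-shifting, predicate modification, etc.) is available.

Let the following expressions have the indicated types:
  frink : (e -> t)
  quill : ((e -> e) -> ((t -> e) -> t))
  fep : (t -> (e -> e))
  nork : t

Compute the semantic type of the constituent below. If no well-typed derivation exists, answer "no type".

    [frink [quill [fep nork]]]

[fep nork]: functor fep : (t -> (e -> e)), argument nork : t; result (e -> e).
[quill [fep nork]]: functor quill : ((e -> e) -> ((t -> e) -> t)), argument [fep nork] : (e -> e); result ((t -> e) -> t).
At [frink [quill [fep nork]]]: neither (e -> t) nor ((t -> e) -> t) can take the other as argument; the node is ill-typed.

no type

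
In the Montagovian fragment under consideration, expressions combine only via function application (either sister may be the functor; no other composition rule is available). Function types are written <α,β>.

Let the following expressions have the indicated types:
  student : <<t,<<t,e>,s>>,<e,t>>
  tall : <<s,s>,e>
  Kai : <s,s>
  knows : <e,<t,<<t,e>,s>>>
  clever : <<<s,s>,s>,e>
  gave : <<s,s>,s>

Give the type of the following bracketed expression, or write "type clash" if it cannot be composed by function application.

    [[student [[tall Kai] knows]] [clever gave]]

t

[tall Kai] — tall of type <<s,s>,e> combines with Kai of type <s,s>: type e.
[[tall Kai] knows] — knows of type <e,<t,<<t,e>,s>>> combines with [tall Kai] of type e: type <t,<<t,e>,s>>.
[student [[tall Kai] knows]] — student of type <<t,<<t,e>,s>>,<e,t>> combines with [[tall Kai] knows] of type <t,<<t,e>,s>>: type <e,t>.
[clever gave] — clever of type <<<s,s>,s>,e> combines with gave of type <<s,s>,s>: type e.
[[student [[tall Kai] knows]] [clever gave]] — [student [[tall Kai] knows]] of type <e,t> combines with [clever gave] of type e: type t.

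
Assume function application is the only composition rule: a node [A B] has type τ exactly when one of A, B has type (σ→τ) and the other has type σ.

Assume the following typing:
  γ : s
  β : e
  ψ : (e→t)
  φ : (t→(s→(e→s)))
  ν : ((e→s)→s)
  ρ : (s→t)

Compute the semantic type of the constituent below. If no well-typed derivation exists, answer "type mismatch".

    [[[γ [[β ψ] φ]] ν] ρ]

[β ψ] — ψ of type (e→t) combines with β of type e: type t.
[[β ψ] φ] — φ of type (t→(s→(e→s))) combines with [β ψ] of type t: type (s→(e→s)).
[γ [[β ψ] φ]] — [[β ψ] φ] of type (s→(e→s)) combines with γ of type s: type (e→s).
[[γ [[β ψ] φ]] ν] — ν of type ((e→s)→s) combines with [γ [[β ψ] φ]] of type (e→s): type s.
[[[γ [[β ψ] φ]] ν] ρ] — ρ of type (s→t) combines with [[γ [[β ψ] φ]] ν] of type s: type t.

t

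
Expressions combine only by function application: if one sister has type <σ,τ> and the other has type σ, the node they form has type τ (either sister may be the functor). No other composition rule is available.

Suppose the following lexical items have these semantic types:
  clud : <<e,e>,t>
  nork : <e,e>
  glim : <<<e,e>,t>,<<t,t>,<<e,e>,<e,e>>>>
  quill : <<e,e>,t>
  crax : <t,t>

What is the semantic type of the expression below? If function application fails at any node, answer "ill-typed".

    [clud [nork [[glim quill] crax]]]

[glim quill] — glim of type <<<e,e>,t>,<<t,t>,<<e,e>,<e,e>>>> combines with quill of type <<e,e>,t>: type <<t,t>,<<e,e>,<e,e>>>.
[[glim quill] crax] — [glim quill] of type <<t,t>,<<e,e>,<e,e>>> combines with crax of type <t,t>: type <<e,e>,<e,e>>.
[nork [[glim quill] crax]] — [[glim quill] crax] of type <<e,e>,<e,e>> combines with nork of type <e,e>: type <e,e>.
[clud [nork [[glim quill] crax]]] — clud of type <<e,e>,t> combines with [nork [[glim quill] crax]] of type <e,e>: type t.

t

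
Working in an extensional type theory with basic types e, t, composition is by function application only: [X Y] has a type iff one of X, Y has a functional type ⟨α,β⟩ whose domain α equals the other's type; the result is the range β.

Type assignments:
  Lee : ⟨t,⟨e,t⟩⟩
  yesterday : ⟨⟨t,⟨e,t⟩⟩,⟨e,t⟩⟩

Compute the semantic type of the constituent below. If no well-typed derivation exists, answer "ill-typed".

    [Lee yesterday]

[Lee yesterday]: ⟨⟨t,⟨e,t⟩⟩,⟨e,t⟩⟩ applied to ⟨t,⟨e,t⟩⟩ yields ⟨e,t⟩.

⟨e,t⟩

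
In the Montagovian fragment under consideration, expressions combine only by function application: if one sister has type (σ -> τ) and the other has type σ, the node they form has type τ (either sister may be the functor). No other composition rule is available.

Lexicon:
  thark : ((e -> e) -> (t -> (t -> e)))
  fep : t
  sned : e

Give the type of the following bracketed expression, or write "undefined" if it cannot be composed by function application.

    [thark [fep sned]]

At [fep sned]: neither t nor e can take the other as argument; the node is ill-typed.

undefined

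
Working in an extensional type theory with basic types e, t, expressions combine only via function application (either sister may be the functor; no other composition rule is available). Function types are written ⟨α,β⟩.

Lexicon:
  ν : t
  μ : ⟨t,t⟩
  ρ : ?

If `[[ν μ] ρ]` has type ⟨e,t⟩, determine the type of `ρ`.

⟨t,⟨e,t⟩⟩

[[ν μ] ρ] must have type ⟨e,t⟩. The sister [ν μ] has type t; that is not a function onto ⟨e,t⟩, so ρ must be the functor, of type ⟨t,⟨e,t⟩⟩.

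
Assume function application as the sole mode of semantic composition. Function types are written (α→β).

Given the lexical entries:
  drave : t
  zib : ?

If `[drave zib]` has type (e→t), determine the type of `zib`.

(t→(e→t))

[drave zib] is required to be (e→t). drave : t cannot yield (e→t) as functor, so zib : (t→(e→t)).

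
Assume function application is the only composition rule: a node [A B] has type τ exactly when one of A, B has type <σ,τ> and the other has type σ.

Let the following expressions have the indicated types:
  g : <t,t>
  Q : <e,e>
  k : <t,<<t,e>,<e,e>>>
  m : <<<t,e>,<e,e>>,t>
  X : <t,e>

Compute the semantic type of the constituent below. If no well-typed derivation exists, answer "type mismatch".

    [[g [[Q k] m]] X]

At [Q k]: neither <e,e> nor <t,<<t,e>,<e,e>>> can take the other as argument; the node is ill-typed.

type mismatch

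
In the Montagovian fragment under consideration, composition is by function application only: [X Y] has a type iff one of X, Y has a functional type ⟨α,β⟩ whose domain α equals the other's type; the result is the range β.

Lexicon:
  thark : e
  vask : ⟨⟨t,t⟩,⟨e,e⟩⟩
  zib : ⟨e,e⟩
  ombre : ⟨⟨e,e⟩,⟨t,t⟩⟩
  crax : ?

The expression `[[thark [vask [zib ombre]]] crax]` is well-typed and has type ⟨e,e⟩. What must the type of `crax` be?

⟨e,⟨e,e⟩⟩

[[thark [vask [zib ombre]]] crax] must have type ⟨e,e⟩. The sister [thark [vask [zib ombre]]] has type e; that is not a function onto ⟨e,e⟩, so crax must be the functor, of type ⟨e,⟨e,e⟩⟩.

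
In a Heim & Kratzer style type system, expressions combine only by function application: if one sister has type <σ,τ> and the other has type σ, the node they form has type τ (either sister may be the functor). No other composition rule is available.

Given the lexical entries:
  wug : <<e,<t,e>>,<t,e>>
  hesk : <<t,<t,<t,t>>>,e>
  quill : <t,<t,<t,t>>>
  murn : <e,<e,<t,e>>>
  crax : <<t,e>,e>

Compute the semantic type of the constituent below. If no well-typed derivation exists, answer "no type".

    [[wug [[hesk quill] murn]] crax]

e

[hesk quill]: hesk is <<t,<t,<t,t>>>,e>, quill is <t,<t,<t,t>>>; result e.
[[hesk quill] murn]: murn is <e,<e,<t,e>>>, [hesk quill] is e; result <e,<t,e>>.
[wug [[hesk quill] murn]]: wug is <<e,<t,e>>,<t,e>>, [[hesk quill] murn] is <e,<t,e>>; result <t,e>.
[[wug [[hesk quill] murn]] crax]: crax is <<t,e>,e>, [wug [[hesk quill] murn]] is <t,e>; result e.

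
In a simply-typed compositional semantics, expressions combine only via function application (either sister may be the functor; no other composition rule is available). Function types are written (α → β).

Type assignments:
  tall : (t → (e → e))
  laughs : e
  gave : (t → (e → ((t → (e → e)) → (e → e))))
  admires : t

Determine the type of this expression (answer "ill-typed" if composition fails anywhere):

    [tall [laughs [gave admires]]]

[gave admires]: functor gave : (t → (e → ((t → (e → e)) → (e → e)))), argument admires : t; result (e → ((t → (e → e)) → (e → e))).
[laughs [gave admires]]: functor [gave admires] : (e → ((t → (e → e)) → (e → e))), argument laughs : e; result ((t → (e → e)) → (e → e)).
[tall [laughs [gave admires]]]: functor [laughs [gave admires]] : ((t → (e → e)) → (e → e)), argument tall : (t → (e → e)); result (e → e).

(e → e)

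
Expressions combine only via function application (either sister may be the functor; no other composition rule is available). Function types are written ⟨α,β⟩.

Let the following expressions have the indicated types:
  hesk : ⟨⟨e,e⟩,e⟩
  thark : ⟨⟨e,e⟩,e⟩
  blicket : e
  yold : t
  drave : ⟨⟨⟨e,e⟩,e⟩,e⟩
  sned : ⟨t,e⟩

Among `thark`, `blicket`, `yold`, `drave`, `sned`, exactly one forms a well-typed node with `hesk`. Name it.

drave

thark : ⟨⟨e,e⟩,e⟩ — neither side's domain matches the other.
blicket : e — neither side's domain matches the other.
yold : t — neither side's domain matches the other.
drave — combines: drave : ⟨⟨⟨e,e⟩,e⟩,e⟩ takes hesk : ⟨⟨e,e⟩,e⟩ as argument, giving e.
sned : ⟨t,e⟩ — neither side's domain matches the other.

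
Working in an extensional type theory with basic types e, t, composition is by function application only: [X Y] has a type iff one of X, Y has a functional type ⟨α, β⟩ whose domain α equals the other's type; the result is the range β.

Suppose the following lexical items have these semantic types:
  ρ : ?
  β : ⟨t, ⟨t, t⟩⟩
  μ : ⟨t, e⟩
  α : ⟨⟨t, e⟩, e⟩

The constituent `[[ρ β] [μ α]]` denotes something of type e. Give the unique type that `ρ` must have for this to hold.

⟨⟨t, ⟨t, t⟩⟩, ⟨e, e⟩⟩

For [[ρ β] [μ α]] to have type e with [μ α] of type e, [ρ β] must be the function: [ρ β] : ⟨e, e⟩.
For [ρ β] to have type ⟨e, e⟩ with β of type ⟨t, ⟨t, t⟩⟩, ρ must be the function: ρ : ⟨⟨t, ⟨t, t⟩⟩, ⟨e, e⟩⟩.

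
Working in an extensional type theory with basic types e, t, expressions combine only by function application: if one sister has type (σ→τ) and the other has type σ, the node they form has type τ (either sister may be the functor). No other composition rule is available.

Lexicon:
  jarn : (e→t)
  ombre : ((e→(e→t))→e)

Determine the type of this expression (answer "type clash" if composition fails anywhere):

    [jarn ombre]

At [jarn ombre]: neither (e→t) nor ((e→(e→t))→e) can take the other as argument; the node is ill-typed.

type clash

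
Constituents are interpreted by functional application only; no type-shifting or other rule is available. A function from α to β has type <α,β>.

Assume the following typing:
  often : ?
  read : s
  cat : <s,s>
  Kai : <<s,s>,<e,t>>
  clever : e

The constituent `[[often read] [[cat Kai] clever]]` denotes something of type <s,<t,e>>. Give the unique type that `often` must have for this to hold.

<s,<t,<s,<t,e>>>>

For [[often read] [[cat Kai] clever]] to have type <s,<t,e>> with [[cat Kai] clever] of type t, [often read] must be the function: [often read] : <t,<s,<t,e>>>.
For [often read] to have type <t,<s,<t,e>>> with read of type s, often must be the function: often : <s,<t,<s,<t,e>>>>.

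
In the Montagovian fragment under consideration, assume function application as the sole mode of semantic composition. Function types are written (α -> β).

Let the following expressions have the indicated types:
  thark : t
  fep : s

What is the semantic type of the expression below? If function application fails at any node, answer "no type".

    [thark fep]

no type

[thark fep]: t and s cannot combine by function application — type clash.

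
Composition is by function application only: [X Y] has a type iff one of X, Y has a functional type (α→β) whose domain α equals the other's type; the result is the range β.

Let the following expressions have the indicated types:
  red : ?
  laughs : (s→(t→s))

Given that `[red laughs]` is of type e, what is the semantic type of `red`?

((s→(t→s))→e)

At [red laughs] (required: e): laughs is (s→(t→s)), which is not a function with range e; hence red is the functor — type ((s→(t→s))→e).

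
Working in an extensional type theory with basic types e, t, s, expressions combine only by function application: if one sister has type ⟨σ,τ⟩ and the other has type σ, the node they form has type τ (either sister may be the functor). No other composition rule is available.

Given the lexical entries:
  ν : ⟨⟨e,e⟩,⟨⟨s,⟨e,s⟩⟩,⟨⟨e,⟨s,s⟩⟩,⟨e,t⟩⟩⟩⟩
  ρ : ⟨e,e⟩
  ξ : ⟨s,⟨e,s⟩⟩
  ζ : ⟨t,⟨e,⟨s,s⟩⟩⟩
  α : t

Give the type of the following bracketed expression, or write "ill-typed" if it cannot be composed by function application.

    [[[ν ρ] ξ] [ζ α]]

⟨e,t⟩

At [ν ρ], ν : ⟨⟨e,e⟩,⟨⟨s,⟨e,s⟩⟩,⟨⟨e,⟨s,s⟩⟩,⟨e,t⟩⟩⟩⟩ takes ρ : ⟨e,e⟩, giving ⟨⟨s,⟨e,s⟩⟩,⟨⟨e,⟨s,s⟩⟩,⟨e,t⟩⟩⟩.
At [[ν ρ] ξ], [ν ρ] : ⟨⟨s,⟨e,s⟩⟩,⟨⟨e,⟨s,s⟩⟩,⟨e,t⟩⟩⟩ takes ξ : ⟨s,⟨e,s⟩⟩, giving ⟨⟨e,⟨s,s⟩⟩,⟨e,t⟩⟩.
At [ζ α], ζ : ⟨t,⟨e,⟨s,s⟩⟩⟩ takes α : t, giving ⟨e,⟨s,s⟩⟩.
At [[[ν ρ] ξ] [ζ α]], [[ν ρ] ξ] : ⟨⟨e,⟨s,s⟩⟩,⟨e,t⟩⟩ takes [ζ α] : ⟨e,⟨s,s⟩⟩, giving ⟨e,t⟩.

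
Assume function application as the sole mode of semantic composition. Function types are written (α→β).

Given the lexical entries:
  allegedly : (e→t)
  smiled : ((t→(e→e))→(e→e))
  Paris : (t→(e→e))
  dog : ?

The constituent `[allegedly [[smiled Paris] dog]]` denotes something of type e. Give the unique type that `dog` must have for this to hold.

[allegedly [[smiled Paris] dog]] must have type e. The sister allegedly has type (e→t); that is not a function onto e, so [[smiled Paris] dog] must be the functor, of type ((e→t)→e).
[[smiled Paris] dog] must have type ((e→t)→e). The sister [smiled Paris] has type (e→e); that is not a function onto ((e→t)→e), so dog must be the functor, of type ((e→e)→((e→t)→e)).

((e→e)→((e→t)→e))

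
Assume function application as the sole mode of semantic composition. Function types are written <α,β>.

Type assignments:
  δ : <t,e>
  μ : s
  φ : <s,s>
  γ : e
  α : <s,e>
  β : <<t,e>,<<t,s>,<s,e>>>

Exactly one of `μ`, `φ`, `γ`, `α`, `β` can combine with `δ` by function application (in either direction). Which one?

β

μ : s — does not combine with δ.
φ : <s,s> — does not combine with δ.
γ : e — does not combine with δ.
α : <s,e> — does not combine with δ.
β — combines: β : <<t,e>,<<t,s>,<s,e>>> takes δ : <t,e> as argument, giving <<t,s>,<s,e>>.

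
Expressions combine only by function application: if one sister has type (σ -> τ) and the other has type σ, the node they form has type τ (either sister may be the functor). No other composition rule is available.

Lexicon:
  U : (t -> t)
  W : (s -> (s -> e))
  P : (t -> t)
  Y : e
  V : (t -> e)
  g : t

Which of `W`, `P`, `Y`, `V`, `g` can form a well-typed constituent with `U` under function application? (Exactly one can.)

W : (s -> (s -> e)) — neither side's domain matches the other.
P : (t -> t) — neither side's domain matches the other.
Y : e — neither side's domain matches the other.
V : (t -> e) — neither side's domain matches the other.
g — combines: U : (t -> t) takes g : t as argument, giving t.

g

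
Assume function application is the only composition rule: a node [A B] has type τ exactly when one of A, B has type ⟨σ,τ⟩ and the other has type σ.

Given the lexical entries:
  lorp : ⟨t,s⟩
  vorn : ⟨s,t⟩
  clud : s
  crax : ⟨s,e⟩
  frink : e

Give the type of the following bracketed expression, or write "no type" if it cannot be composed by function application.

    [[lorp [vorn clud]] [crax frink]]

no type

[vorn clud]: functor vorn : ⟨s,t⟩, argument clud : s; result t.
[lorp [vorn clud]]: functor lorp : ⟨t,s⟩, argument [vorn clud] : t; result s.
[crax frink]: ⟨s,e⟩ with e — neither is a function whose domain matches the other; composition fails here.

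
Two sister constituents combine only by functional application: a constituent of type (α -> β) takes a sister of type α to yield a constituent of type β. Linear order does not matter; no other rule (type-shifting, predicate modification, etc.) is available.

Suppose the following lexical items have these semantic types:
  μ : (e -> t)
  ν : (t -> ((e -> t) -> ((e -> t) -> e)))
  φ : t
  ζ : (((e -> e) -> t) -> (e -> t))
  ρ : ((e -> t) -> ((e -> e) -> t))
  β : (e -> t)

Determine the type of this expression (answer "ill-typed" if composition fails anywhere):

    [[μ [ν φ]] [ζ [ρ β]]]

e

[ν φ] — ν of type (t -> ((e -> t) -> ((e -> t) -> e))) combines with φ of type t: type ((e -> t) -> ((e -> t) -> e)).
[μ [ν φ]] — [ν φ] of type ((e -> t) -> ((e -> t) -> e)) combines with μ of type (e -> t): type ((e -> t) -> e).
[ρ β] — ρ of type ((e -> t) -> ((e -> e) -> t)) combines with β of type (e -> t): type ((e -> e) -> t).
[ζ [ρ β]] — ζ of type (((e -> e) -> t) -> (e -> t)) combines with [ρ β] of type ((e -> e) -> t): type (e -> t).
[[μ [ν φ]] [ζ [ρ β]]] — [μ [ν φ]] of type ((e -> t) -> e) combines with [ζ [ρ β]] of type (e -> t): type e.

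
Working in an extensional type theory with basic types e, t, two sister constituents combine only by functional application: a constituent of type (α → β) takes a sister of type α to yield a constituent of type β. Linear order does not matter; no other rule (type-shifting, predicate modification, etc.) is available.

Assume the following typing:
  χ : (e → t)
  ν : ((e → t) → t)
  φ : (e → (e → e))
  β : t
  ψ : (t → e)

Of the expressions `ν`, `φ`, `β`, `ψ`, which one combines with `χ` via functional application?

ν

ν — combines: ν : ((e → t) → t) takes χ : (e → t) as argument, giving t.
φ : (e → (e → e)) — does not combine with χ.
β : t — does not combine with χ.
ψ : (t → e) — does not combine with χ.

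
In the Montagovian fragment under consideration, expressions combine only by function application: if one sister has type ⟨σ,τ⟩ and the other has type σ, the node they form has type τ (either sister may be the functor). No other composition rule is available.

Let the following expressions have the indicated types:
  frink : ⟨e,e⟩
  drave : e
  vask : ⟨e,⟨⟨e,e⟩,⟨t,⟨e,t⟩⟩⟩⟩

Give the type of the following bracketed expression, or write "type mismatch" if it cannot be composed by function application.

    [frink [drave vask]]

[drave vask]: functor vask : ⟨e,⟨⟨e,e⟩,⟨t,⟨e,t⟩⟩⟩⟩, argument drave : e; result ⟨⟨e,e⟩,⟨t,⟨e,t⟩⟩⟩.
[frink [drave vask]]: functor [drave vask] : ⟨⟨e,e⟩,⟨t,⟨e,t⟩⟩⟩, argument frink : ⟨e,e⟩; result ⟨t,⟨e,t⟩⟩.

⟨t,⟨e,t⟩⟩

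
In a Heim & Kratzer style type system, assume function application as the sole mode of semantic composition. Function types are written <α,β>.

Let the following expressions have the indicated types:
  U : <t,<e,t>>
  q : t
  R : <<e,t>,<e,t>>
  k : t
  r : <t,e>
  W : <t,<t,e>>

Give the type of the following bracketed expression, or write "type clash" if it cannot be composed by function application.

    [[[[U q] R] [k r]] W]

[U q]: U is <t,<e,t>>, q is t; result <e,t>.
[[U q] R]: R is <<e,t>,<e,t>>, [U q] is <e,t>; result <e,t>.
[k r]: r is <t,e>, k is t; result e.
[[[U q] R] [k r]]: [[U q] R] is <e,t>, [k r] is e; result t.
[[[[U q] R] [k r]] W]: W is <t,<t,e>>, [[[U q] R] [k r]] is t; result <t,e>.

<t,e>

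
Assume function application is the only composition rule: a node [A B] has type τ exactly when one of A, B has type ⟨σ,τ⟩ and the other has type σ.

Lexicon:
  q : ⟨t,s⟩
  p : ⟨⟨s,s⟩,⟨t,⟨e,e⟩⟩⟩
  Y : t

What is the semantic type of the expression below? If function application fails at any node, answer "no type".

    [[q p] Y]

no type

[q p]: ⟨t,s⟩ with ⟨⟨s,s⟩,⟨t,⟨e,e⟩⟩⟩ — neither is a function whose domain matches the other; composition fails here.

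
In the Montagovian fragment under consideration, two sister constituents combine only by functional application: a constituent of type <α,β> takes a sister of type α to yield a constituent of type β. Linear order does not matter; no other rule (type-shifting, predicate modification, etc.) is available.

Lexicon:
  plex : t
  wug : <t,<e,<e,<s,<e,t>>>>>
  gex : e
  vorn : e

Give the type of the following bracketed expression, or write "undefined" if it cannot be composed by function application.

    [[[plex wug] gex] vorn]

<s,<e,t>>

At [plex wug], wug : <t,<e,<e,<s,<e,t>>>>> takes plex : t, giving <e,<e,<s,<e,t>>>>.
At [[plex wug] gex], [plex wug] : <e,<e,<s,<e,t>>>> takes gex : e, giving <e,<s,<e,t>>>.
At [[[plex wug] gex] vorn], [[plex wug] gex] : <e,<s,<e,t>>> takes vorn : e, giving <s,<e,t>>.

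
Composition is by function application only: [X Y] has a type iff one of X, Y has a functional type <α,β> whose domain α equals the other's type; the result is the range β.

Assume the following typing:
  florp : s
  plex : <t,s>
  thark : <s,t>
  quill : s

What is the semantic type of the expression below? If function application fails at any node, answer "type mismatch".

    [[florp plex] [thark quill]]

[florp plex]: s and <t,s> cannot combine by function application — type clash.

type mismatch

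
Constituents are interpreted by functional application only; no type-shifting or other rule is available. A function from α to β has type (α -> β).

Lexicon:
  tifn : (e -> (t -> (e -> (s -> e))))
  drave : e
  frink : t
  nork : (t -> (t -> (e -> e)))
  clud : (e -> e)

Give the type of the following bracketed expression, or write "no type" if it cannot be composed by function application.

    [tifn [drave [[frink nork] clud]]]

no type

[frink nork]: (t -> (t -> (e -> e))) applied to t yields (t -> (e -> e)).
At [[frink nork] clud]: neither (t -> (e -> e)) nor (e -> e) can take the other as argument; the node is ill-typed.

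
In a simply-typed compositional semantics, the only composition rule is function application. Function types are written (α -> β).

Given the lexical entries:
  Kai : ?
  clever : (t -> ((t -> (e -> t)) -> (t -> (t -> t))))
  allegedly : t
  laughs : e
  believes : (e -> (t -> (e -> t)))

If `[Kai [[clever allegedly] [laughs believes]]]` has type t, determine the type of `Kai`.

For [Kai [[clever allegedly] [laughs believes]]] to have type t with [[clever allegedly] [laughs believes]] of type (t -> (t -> t)), Kai must be the function: Kai : ((t -> (t -> t)) -> t).

((t -> (t -> t)) -> t)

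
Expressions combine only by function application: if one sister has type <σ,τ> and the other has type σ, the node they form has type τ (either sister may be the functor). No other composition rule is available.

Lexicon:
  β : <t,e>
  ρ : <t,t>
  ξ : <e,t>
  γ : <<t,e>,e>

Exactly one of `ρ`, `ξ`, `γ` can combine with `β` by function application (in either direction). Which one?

ρ : <t,t> — β needs t; ρ needs t; neither fits.
ξ : <e,t> — β needs t; ξ needs e; neither fits.
γ — combines: γ : <<t,e>,e> takes β : <t,e> as argument, giving e.

γ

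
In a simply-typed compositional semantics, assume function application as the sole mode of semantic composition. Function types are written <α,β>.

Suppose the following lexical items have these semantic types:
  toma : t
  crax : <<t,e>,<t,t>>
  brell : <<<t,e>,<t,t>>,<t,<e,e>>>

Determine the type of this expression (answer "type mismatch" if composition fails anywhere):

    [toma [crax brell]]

<e,e>

[crax brell]: brell is <<<t,e>,<t,t>>,<t,<e,e>>>, crax is <<t,e>,<t,t>>; result <t,<e,e>>.
[toma [crax brell]]: [crax brell] is <t,<e,e>>, toma is t; result <e,e>.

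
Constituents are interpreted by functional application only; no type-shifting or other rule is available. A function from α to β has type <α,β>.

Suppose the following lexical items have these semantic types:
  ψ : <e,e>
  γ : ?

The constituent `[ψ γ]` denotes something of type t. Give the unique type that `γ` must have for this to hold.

<<e,e>,t>

At [ψ γ] (required: t): ψ is <e,e>, which is not a function with range t; hence γ is the functor — type <<e,e>,t>.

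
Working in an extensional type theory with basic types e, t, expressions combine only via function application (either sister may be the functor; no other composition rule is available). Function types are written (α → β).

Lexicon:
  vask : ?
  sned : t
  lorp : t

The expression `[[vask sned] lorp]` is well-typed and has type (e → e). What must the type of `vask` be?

[[vask sned] lorp] must have type (e → e). The sister lorp has type t; that is not a function onto (e → e), so [vask sned] must be the functor, of type (t → (e → e)).
[vask sned] must have type (t → (e → e)). The sister sned has type t; that is not a function onto (t → (e → e)), so vask must be the functor, of type (t → (t → (e → e))).

(t → (t → (e → e)))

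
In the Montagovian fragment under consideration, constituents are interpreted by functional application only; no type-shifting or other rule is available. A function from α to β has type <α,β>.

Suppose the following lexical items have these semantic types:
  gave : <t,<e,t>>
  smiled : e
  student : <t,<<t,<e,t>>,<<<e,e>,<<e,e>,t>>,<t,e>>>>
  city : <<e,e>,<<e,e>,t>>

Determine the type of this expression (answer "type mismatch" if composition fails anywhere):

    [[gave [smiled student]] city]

type mismatch

[smiled student]: e with <t,<<t,<e,t>>,<<<e,e>,<<e,e>,t>>,<t,e>>>> — neither is a function whose domain matches the other; composition fails here.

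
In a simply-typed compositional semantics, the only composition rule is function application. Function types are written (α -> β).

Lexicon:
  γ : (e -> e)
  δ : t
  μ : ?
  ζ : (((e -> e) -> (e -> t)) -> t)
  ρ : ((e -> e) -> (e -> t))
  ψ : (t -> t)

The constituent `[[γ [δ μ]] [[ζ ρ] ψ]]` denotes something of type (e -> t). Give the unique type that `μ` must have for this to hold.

[[γ [δ μ]] [[ζ ρ] ψ]] is required to be (e -> t). [[ζ ρ] ψ] : t cannot yield (e -> t) as functor, so [γ [δ μ]] : (t -> (e -> t)).
[γ [δ μ]] is required to be (t -> (e -> t)). γ : (e -> e) cannot yield (t -> (e -> t)) as functor, so [δ μ] : ((e -> e) -> (t -> (e -> t))).
[δ μ] is required to be ((e -> e) -> (t -> (e -> t))). δ : t cannot yield ((e -> e) -> (t -> (e -> t))) as functor, so μ : (t -> ((e -> e) -> (t -> (e -> t)))).

(t -> ((e -> e) -> (t -> (e -> t))))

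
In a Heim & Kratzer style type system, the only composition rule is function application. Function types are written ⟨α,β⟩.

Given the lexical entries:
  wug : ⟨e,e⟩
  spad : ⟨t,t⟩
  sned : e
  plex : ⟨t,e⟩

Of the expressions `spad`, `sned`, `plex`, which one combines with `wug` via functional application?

spad : ⟨t,t⟩ — does not combine with wug.
sned — combines: wug : ⟨e,e⟩ takes sned : e as argument, giving e.
plex : ⟨t,e⟩ — does not combine with wug.

sned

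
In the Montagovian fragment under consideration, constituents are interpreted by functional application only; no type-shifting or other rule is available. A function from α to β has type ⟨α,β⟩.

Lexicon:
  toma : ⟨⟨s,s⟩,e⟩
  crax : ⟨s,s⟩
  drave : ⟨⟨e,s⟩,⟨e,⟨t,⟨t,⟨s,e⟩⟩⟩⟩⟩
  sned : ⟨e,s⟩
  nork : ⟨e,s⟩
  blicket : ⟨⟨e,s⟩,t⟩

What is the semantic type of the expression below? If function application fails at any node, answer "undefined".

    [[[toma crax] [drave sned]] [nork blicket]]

At [toma crax], toma : ⟨⟨s,s⟩,e⟩ takes crax : ⟨s,s⟩, giving e.
At [drave sned], drave : ⟨⟨e,s⟩,⟨e,⟨t,⟨t,⟨s,e⟩⟩⟩⟩⟩ takes sned : ⟨e,s⟩, giving ⟨e,⟨t,⟨t,⟨s,e⟩⟩⟩⟩.
At [[toma crax] [drave sned]], [drave sned] : ⟨e,⟨t,⟨t,⟨s,e⟩⟩⟩⟩ takes [toma crax] : e, giving ⟨t,⟨t,⟨s,e⟩⟩⟩.
At [nork blicket], blicket : ⟨⟨e,s⟩,t⟩ takes nork : ⟨e,s⟩, giving t.
At [[[toma crax] [drave sned]] [nork blicket]], [[toma crax] [drave sned]] : ⟨t,⟨t,⟨s,e⟩⟩⟩ takes [nork blicket] : t, giving ⟨t,⟨s,e⟩⟩.

⟨t,⟨s,e⟩⟩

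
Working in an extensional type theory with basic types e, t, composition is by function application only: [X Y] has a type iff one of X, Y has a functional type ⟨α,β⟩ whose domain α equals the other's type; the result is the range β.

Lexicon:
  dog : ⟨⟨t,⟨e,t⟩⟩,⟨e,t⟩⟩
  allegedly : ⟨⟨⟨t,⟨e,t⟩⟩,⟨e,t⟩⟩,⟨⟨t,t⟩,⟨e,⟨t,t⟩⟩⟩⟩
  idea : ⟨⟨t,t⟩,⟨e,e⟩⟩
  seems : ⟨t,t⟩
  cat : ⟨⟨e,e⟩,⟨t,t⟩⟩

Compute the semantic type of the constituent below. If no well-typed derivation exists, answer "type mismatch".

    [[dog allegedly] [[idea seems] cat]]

⟨e,⟨t,t⟩⟩

[dog allegedly]: ⟨⟨⟨t,⟨e,t⟩⟩,⟨e,t⟩⟩,⟨⟨t,t⟩,⟨e,⟨t,t⟩⟩⟩⟩ applied to ⟨⟨t,⟨e,t⟩⟩,⟨e,t⟩⟩ yields ⟨⟨t,t⟩,⟨e,⟨t,t⟩⟩⟩.
[idea seems]: ⟨⟨t,t⟩,⟨e,e⟩⟩ applied to ⟨t,t⟩ yields ⟨e,e⟩.
[[idea seems] cat]: ⟨⟨e,e⟩,⟨t,t⟩⟩ applied to ⟨e,e⟩ yields ⟨t,t⟩.
[[dog allegedly] [[idea seems] cat]]: ⟨⟨t,t⟩,⟨e,⟨t,t⟩⟩⟩ applied to ⟨t,t⟩ yields ⟨e,⟨t,t⟩⟩.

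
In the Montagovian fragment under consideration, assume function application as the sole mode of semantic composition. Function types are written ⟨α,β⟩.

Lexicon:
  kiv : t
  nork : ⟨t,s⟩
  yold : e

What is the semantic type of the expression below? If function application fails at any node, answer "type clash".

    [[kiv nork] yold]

[kiv nork]: nork is ⟨t,s⟩, kiv is t; result s.
At [[kiv nork] yold]: neither s nor e can take the other as argument; the node is ill-typed.

type clash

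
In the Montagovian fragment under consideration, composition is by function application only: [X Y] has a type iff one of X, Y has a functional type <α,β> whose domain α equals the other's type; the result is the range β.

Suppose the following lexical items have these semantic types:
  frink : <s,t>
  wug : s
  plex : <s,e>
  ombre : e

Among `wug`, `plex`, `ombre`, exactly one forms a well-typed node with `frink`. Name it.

wug

wug — combines: frink : <s,t> takes wug : s as argument, giving t.
plex : <s,e> — no; frink wants s, and plex wants s.
ombre : e — no; frink wants s, and ombre wants nothing (atomic).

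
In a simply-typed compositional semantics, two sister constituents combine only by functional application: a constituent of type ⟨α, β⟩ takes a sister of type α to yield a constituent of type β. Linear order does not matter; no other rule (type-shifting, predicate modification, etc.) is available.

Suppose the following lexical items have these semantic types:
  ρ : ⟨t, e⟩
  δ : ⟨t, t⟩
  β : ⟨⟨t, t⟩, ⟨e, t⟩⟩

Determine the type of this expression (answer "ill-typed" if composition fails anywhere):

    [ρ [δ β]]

[δ β] — β of type ⟨⟨t, t⟩, ⟨e, t⟩⟩ combines with δ of type ⟨t, t⟩: type ⟨e, t⟩.
[ρ [δ β]]: ⟨t, e⟩ with ⟨e, t⟩ — neither is a function whose domain matches the other; composition fails here.

ill-typed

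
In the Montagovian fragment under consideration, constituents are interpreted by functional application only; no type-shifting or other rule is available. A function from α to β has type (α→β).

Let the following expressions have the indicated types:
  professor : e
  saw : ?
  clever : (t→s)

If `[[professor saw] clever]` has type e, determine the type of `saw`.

[[professor saw] clever] must have type e. The sister clever has type (t→s); that is not a function onto e, so [professor saw] must be the functor, of type ((t→s)→e).
[professor saw] must have type ((t→s)→e). The sister professor has type e; that is not a function onto ((t→s)→e), so saw must be the functor, of type (e→((t→s)→e)).

(e→((t→s)→e))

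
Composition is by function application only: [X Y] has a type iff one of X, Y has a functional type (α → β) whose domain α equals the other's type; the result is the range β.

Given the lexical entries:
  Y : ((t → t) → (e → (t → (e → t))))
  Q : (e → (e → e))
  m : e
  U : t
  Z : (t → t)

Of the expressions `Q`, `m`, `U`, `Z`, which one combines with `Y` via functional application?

Z

Q : (e → (e → e)) — Y needs (t → t); Q needs e; neither fits.
m : e — Y needs (t → t); m needs nothing (atomic); neither fits.
U : t — Y needs (t → t); U needs nothing (atomic); neither fits.
Z — combines: Y : ((t → t) → (e → (t → (e → t)))) takes Z : (t → t) as argument, giving (e → (t → (e → t))).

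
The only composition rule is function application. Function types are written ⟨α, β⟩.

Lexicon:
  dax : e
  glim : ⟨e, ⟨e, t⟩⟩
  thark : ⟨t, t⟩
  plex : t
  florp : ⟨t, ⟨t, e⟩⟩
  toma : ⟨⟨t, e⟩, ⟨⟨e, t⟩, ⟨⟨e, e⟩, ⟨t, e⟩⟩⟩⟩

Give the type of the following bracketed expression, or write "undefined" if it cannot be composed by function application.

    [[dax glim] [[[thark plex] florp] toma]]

⟨⟨e, e⟩, ⟨t, e⟩⟩

[dax glim] — glim of type ⟨e, ⟨e, t⟩⟩ combines with dax of type e: type ⟨e, t⟩.
[thark plex] — thark of type ⟨t, t⟩ combines with plex of type t: type t.
[[thark plex] florp] — florp of type ⟨t, ⟨t, e⟩⟩ combines with [thark plex] of type t: type ⟨t, e⟩.
[[[thark plex] florp] toma] — toma of type ⟨⟨t, e⟩, ⟨⟨e, t⟩, ⟨⟨e, e⟩, ⟨t, e⟩⟩⟩⟩ combines with [[thark plex] florp] of type ⟨t, e⟩: type ⟨⟨e, t⟩, ⟨⟨e, e⟩, ⟨t, e⟩⟩⟩.
[[dax glim] [[[thark plex] florp] toma]] — [[[thark plex] florp] toma] of type ⟨⟨e, t⟩, ⟨⟨e, e⟩, ⟨t, e⟩⟩⟩ combines with [dax glim] of type ⟨e, t⟩: type ⟨⟨e, e⟩, ⟨t, e⟩⟩.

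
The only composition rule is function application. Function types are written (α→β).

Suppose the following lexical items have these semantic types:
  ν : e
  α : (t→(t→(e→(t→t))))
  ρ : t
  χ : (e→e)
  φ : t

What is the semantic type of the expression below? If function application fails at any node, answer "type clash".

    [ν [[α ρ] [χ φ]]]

[α ρ]: α is (t→(t→(e→(t→t)))), ρ is t; result (t→(e→(t→t))).
[χ φ]: (e→e) with t — neither is a function whose domain matches the other; composition fails here.

type clash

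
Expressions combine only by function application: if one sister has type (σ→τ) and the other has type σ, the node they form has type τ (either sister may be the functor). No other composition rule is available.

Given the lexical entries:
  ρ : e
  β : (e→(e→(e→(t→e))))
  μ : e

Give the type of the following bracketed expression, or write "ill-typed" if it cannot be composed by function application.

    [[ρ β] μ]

(e→(t→e))

[ρ β]: (e→(e→(e→(t→e)))) applied to e yields (e→(e→(t→e))).
[[ρ β] μ]: (e→(e→(t→e))) applied to e yields (e→(t→e)).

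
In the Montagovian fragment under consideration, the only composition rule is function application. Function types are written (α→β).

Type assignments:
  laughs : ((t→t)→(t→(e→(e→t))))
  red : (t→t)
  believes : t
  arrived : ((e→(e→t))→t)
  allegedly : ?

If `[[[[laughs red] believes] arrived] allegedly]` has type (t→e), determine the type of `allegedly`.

[[[[laughs red] believes] arrived] allegedly] must have type (t→e). The sister [[[laughs red] believes] arrived] has type t; that is not a function onto (t→e), so allegedly must be the functor, of type (t→(t→e)).

(t→(t→e))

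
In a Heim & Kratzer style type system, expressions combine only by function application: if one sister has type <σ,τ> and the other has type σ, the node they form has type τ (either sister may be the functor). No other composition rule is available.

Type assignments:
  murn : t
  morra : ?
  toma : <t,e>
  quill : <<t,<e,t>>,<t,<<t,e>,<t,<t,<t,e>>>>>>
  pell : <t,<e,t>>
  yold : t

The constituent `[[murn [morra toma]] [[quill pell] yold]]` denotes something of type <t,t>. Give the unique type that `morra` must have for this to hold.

For [[murn [morra toma]] [[quill pell] yold]] to have type <t,t> with [[quill pell] yold] of type <<t,e>,<t,<t,<t,e>>>>, [murn [morra toma]] must be the function: [murn [morra toma]] : <<<t,e>,<t,<t,<t,e>>>>,<t,t>>.
For [murn [morra toma]] to have type <<<t,e>,<t,<t,<t,e>>>>,<t,t>> with murn of type t, [morra toma] must be the function: [morra toma] : <t,<<<t,e>,<t,<t,<t,e>>>>,<t,t>>>.
For [morra toma] to have type <t,<<<t,e>,<t,<t,<t,e>>>>,<t,t>>> with toma of type <t,e>, morra must be the function: morra : <<t,e>,<t,<<<t,e>,<t,<t,<t,e>>>>,<t,t>>>>.

<<t,e>,<t,<<<t,e>,<t,<t,<t,e>>>>,<t,t>>>>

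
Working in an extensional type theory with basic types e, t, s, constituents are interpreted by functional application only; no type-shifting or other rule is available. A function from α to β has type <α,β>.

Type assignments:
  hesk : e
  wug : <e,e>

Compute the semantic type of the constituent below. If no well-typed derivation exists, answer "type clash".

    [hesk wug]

[hesk wug]: wug is <e,e>, hesk is e; result e.

e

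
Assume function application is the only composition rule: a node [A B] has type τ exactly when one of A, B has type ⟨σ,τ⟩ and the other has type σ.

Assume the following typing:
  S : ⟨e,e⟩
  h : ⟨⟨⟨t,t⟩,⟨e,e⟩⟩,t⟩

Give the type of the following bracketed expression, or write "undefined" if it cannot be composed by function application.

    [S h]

[S h]: ⟨e,e⟩ with ⟨⟨⟨t,t⟩,⟨e,e⟩⟩,t⟩ — neither is a function whose domain matches the other; composition fails here.

undefined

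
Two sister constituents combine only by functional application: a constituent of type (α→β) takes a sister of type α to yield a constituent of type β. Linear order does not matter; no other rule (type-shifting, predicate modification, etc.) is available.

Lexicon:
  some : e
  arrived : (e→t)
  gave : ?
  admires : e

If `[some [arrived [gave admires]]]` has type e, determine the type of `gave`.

(e→((e→t)→(e→e)))

[some [arrived [gave admires]]] must have type e. The sister some has type e; that is not a function onto e, so [arrived [gave admires]] must be the functor, of type (e→e).
[arrived [gave admires]] must have type (e→e). The sister arrived has type (e→t); that is not a function onto (e→e), so [gave admires] must be the functor, of type ((e→t)→(e→e)).
[gave admires] must have type ((e→t)→(e→e)). The sister admires has type e; that is not a function onto ((e→t)→(e→e)), so gave must be the functor, of type (e→((e→t)→(e→e))).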